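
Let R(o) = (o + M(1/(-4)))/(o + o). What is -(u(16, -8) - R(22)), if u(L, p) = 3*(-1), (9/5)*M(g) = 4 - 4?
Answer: 7/2 ≈ 3.5000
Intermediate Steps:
M(g) = 0 (M(g) = 5*(4 - 4)/9 = (5/9)*0 = 0)
u(L, p) = -3
R(o) = 1/2 (R(o) = (o + 0)/(o + o) = o/((2*o)) = o*(1/(2*o)) = 1/2)
-(u(16, -8) - R(22)) = -(-3 - 1*1/2) = -(-3 - 1/2) = -1*(-7/2) = 7/2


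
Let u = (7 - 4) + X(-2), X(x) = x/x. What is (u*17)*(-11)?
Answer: -748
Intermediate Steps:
X(x) = 1
u = 4 (u = (7 - 4) + 1 = 3 + 1 = 4)
(u*17)*(-11) = (4*17)*(-11) = 68*(-11) = -748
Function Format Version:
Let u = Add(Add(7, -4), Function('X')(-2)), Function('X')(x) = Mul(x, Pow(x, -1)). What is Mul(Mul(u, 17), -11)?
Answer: -748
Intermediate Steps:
Function('X')(x) = 1
u = 4 (u = Add(Add(7, -4), 1) = Add(3, 1) = 4)
Mul(Mul(u, 17), -11) = Mul(Mul(4, 17), -11) = Mul(68, -11) = -748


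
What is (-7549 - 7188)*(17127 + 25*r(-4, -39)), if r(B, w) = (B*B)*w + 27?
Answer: -32450874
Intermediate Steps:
r(B, w) = 27 + w*B² (r(B, w) = B²*w + 27 = w*B² + 27 = 27 + w*B²)
(-7549 - 7188)*(17127 + 25*r(-4, -39)) = (-7549 - 7188)*(17127 + 25*(27 - 39*(-4)²)) = -14737*(17127 + 25*(27 - 39*16)) = -14737*(17127 + 25*(27 - 624)) = -14737*(17127 + 25*(-597)) = -14737*(17127 - 14925) = -14737*2202 = -32450874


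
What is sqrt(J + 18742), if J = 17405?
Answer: sqrt(36147) ≈ 190.12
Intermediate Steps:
sqrt(J + 18742) = sqrt(17405 + 18742) = sqrt(36147)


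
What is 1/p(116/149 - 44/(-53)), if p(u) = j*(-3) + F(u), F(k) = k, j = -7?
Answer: 7897/178541 ≈ 0.044231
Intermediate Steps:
p(u) = 21 + u (p(u) = -7*(-3) + u = 21 + u)
1/p(116/149 - 44/(-53)) = 1/(21 + (116/149 - 44/(-53))) = 1/(21 + (116*(1/149) - 44*(-1/53))) = 1/(21 + (116/149 + 44/53)) = 1/(21 + 12704/7897) = 1/(178541/7897) = 7897/178541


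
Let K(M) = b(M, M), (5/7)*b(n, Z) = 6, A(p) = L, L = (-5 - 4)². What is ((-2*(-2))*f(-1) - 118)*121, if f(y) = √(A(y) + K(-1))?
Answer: -14278 + 484*√2235/5 ≈ -9701.7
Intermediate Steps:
L = 81 (L = (-9)² = 81)
A(p) = 81
b(n, Z) = 42/5 (b(n, Z) = (7/5)*6 = 42/5)
K(M) = 42/5
f(y) = √2235/5 (f(y) = √(81 + 42/5) = √(447/5) = √2235/5)
((-2*(-2))*f(-1) - 118)*121 = ((-2*(-2))*(√2235/5) - 118)*121 = (4*(√2235/5) - 118)*121 = (4*√2235/5 - 118)*121 = (-118 + 4*√2235/5)*121 = -14278 + 484*√2235/5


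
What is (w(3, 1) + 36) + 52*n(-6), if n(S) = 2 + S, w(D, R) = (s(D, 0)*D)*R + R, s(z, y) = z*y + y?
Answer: -171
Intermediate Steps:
s(z, y) = y + y*z (s(z, y) = y*z + y = y + y*z)
w(D, R) = R (w(D, R) = ((0*(1 + D))*D)*R + R = (0*D)*R + R = 0*R + R = 0 + R = R)
(w(3, 1) + 36) + 52*n(-6) = (1 + 36) + 52*(2 - 6) = 37 + 52*(-4) = 37 - 208 = -171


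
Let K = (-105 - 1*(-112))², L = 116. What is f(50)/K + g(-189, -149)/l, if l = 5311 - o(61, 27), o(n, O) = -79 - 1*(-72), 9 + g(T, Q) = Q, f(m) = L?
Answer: 304573/130291 ≈ 2.3376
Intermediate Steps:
f(m) = 116
g(T, Q) = -9 + Q
o(n, O) = -7 (o(n, O) = -79 + 72 = -7)
l = 5318 (l = 5311 - 1*(-7) = 5311 + 7 = 5318)
K = 49 (K = (-105 + 112)² = 7² = 49)
f(50)/K + g(-189, -149)/l = 116/49 + (-9 - 149)/5318 = 116*(1/49) - 158*1/5318 = 116/49 - 79/2659 = 304573/130291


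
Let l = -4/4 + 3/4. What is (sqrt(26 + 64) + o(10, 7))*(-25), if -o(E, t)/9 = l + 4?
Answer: 3375/4 - 75*sqrt(10) ≈ 606.58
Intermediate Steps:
l = -1/4 (l = -4*1/4 + 3*(1/4) = -1 + 3/4 = -1/4 ≈ -0.25000)
o(E, t) = -135/4 (o(E, t) = -9*(-1/4 + 4) = -9*15/4 = -135/4)
(sqrt(26 + 64) + o(10, 7))*(-25) = (sqrt(26 + 64) - 135/4)*(-25) = (sqrt(90) - 135/4)*(-25) = (3*sqrt(10) - 135/4)*(-25) = (-135/4 + 3*sqrt(10))*(-25) = 3375/4 - 75*sqrt(10)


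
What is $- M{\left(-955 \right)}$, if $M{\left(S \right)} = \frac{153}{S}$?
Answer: $\frac{153}{955} \approx 0.16021$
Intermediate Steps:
$- M{\left(-955 \right)} = - \frac{153}{-955} = - \frac{153 \left(-1\right)}{955} = \left(-1\right) \left(- \frac{153}{955}\right) = \frac{153}{955}$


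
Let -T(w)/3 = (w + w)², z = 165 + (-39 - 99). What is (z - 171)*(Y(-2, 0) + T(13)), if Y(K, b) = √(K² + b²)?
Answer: 291744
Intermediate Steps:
z = 27 (z = 165 - 138 = 27)
T(w) = -12*w² (T(w) = -3*(w + w)² = -3*4*w² = -12*w²)
(z - 171)*(Y(-2, 0) + T(13)) = (27 - 171)*(√((-2)² + 0²) - 12*13²) = -144*(√(4 + 0) - 12*169) = -144*(√4 - 2028) = -144*(2 - 2028) = -144*(-2026) = 291744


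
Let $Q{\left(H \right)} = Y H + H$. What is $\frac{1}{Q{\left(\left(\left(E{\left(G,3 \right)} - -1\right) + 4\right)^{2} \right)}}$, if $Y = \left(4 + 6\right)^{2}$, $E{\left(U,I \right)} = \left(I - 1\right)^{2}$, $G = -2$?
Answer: $\frac{1}{8181} \approx 0.00012223$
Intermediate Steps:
$E{\left(U,I \right)} = \left(-1 + I\right)^{2}$
$Y = 100$ ($Y = 10^{2} = 100$)
$Q{\left(H \right)} = 101 H$ ($Q{\left(H \right)} = 100 H + H = 101 H$)
$\frac{1}{Q{\left(\left(\left(E{\left(G,3 \right)} - -1\right) + 4\right)^{2} \right)}} = \frac{1}{101 \left(\left(\left(-1 + 3\right)^{2} - -1\right) + 4\right)^{2}} = \frac{1}{101 \left(\left(2^{2} + 1\right) + 4\right)^{2}} = \frac{1}{101 \left(\left(4 + 1\right) + 4\right)^{2}} = \frac{1}{101 \left(5 + 4\right)^{2}} = \frac{1}{101 \cdot 9^{2}} = \frac{1}{101 \cdot 81} = \frac{1}{8181}$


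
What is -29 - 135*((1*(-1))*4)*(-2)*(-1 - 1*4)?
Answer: 5371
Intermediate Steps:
-29 - 135*((1*(-1))*4)*(-2)*(-1 - 1*4) = -29 - 135*-1*4*(-2)*(-1 - 4) = -29 - 135*(-4*(-2))*(-5) = -29 - 1080*(-5) = -29 - 135*(-40) = -29 + 5400 = 5371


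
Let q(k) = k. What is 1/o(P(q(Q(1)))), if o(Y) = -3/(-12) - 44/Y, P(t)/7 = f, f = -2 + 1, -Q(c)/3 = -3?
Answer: 28/183 ≈ 0.15301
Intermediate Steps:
Q(c) = 9 (Q(c) = -3*(-3) = 9)
f = -1
P(t) = -7 (P(t) = 7*(-1) = -7)
o(Y) = ¼ - 44/Y (o(Y) = -3*(-1/12) - 44/Y = ¼ - 44/Y)
1/o(P(q(Q(1)))) = 1/((¼)*(-176 - 7)/(-7)) = 1/((¼)*(-⅐)*(-183)) = 1/(183/28) = 28/183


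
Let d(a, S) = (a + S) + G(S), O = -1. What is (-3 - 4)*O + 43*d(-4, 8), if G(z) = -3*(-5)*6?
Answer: 4049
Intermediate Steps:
G(z) = 90 (G(z) = 15*6 = 90)
d(a, S) = 90 + S + a (d(a, S) = (a + S) + 90 = (S + a) + 90 = 90 + S + a)
(-3 - 4)*O + 43*d(-4, 8) = (-3 - 4)*(-1) + 43*(90 + 8 - 4) = -7*(-1) + 43*94 = 7 + 4042 = 4049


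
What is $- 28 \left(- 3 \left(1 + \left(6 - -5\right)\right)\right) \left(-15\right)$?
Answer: $-15120$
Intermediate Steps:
$- 28 \left(- 3 \left(1 + \left(6 - -5\right)\right)\right) \left(-15\right) = - 28 \left(- 3 \left(1 + \left(6 + 5\right)\right)\right) \left(-15\right) = - 28 \left(- 3 \left(1 + 11\right)\right) \left(-15\right) = - 28 \left(\left(-3\right) 12\right) \left(-15\right) = \left(-28\right) \left(-36\right) \left(-15\right) = 1008 \left(-15\right) = -15120$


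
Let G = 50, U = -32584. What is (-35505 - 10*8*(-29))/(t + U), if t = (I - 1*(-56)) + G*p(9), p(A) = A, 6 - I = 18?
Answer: 6637/6418 ≈ 1.0341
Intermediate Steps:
I = -12 (I = 6 - 1*18 = 6 - 18 = -12)
t = 494 (t = (-12 - 1*(-56)) + 50*9 = (-12 + 56) + 450 = 44 + 450 = 494)
(-35505 - 10*8*(-29))/(t + U) = (-35505 - 10*8*(-29))/(494 - 32584) = (-35505 - 80*(-29))/(-32090) = (-35505 + 2320)*(-1/32090) = -33185*(-1/32090) = 6637/6418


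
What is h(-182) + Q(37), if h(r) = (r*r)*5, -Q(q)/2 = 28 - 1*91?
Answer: 165746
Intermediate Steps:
Q(q) = 126 (Q(q) = -2*(28 - 1*91) = -2*(28 - 91) = -2*(-63) = 126)
h(r) = 5*r**2 (h(r) = r**2*5 = 5*r**2)
h(-182) + Q(37) = 5*(-182)**2 + 126 = 5*33124 + 126 = 165620 + 126 = 165746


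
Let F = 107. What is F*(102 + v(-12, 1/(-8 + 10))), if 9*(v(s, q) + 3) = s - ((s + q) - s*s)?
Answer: 221383/18 ≈ 12299.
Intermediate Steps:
v(s, q) = -3 - q/9 + s²/9 (v(s, q) = -3 + (s - ((s + q) - s*s))/9 = -3 + (s - ((q + s) - s²))/9 = -3 + (s - (q + s - s²))/9 = -3 + (s + (s² - q - s))/9 = -3 + (s² - q)/9 = -3 + (-q/9 + s²/9) = -3 - q/9 + s²/9)
F*(102 + v(-12, 1/(-8 + 10))) = 107*(102 + (-3 - 1/(9*(-8 + 10)) + (⅑)*(-12)²)) = 107*(102 + (-3 - ⅑/2 + (⅑)*144)) = 107*(102 + (-3 - ⅑*½ + 16)) = 107*(102 + (-3 - 1/18 + 16)) = 107*(102 + 233/18) = 107*(2069/18) = 221383/18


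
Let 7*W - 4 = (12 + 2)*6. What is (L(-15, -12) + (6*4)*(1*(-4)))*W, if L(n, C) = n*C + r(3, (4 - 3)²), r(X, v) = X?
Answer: 7656/7 ≈ 1093.7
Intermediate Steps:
W = 88/7 (W = 4/7 + ((12 + 2)*6)/7 = 4/7 + (14*6)/7 = 4/7 + (⅐)*84 = 4/7 + 12 = 88/7 ≈ 12.571)
L(n, C) = 3 + C*n (L(n, C) = n*C + 3 = C*n + 3 = 3 + C*n)
(L(-15, -12) + (6*4)*(1*(-4)))*W = ((3 - 12*(-15)) + (6*4)*(1*(-4)))*(88/7) = ((3 + 180) + 24*(-4))*(88/7) = (183 - 96)*(88/7) = 87*(88/7) = 7656/7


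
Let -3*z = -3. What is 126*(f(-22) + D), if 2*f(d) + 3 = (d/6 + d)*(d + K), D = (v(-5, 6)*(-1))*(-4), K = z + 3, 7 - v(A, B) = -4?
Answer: 34461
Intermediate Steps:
z = 1 (z = -1/3*(-3) = 1)
v(A, B) = 11 (v(A, B) = 7 - 1*(-4) = 7 + 4 = 11)
K = 4 (K = 1 + 3 = 4)
D = 44 (D = (11*(-1))*(-4) = -11*(-4) = 44)
f(d) = -3/2 + 7*d*(4 + d)/12 (f(d) = -3/2 + ((d/6 + d)*(d + 4))/2 = -3/2 + ((d*(1/6) + d)*(4 + d))/2 = -3/2 + ((d/6 + d)*(4 + d))/2 = -3/2 + ((7*d/6)*(4 + d))/2 = -3/2 + (7*d*(4 + d)/6)/2 = -3/2 + 7*d*(4 + d)/12)
126*(f(-22) + D) = 126*((-3/2 + (7/3)*(-22) + (7/12)*(-22)**2) + 44) = 126*((-3/2 - 154/3 + (7/12)*484) + 44) = 126*((-3/2 - 154/3 + 847/3) + 44) = 126*(459/2 + 44) = 126*(547/2) = 34461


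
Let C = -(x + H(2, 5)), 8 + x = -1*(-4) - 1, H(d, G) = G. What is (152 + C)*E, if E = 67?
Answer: 10184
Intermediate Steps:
x = -5 (x = -8 + (-1*(-4) - 1) = -8 + (4 - 1) = -8 + 3 = -5)
C = 0 (C = -(-5 + 5) = -1*0 = 0)
(152 + C)*E = (152 + 0)*67 = 152*67 = 10184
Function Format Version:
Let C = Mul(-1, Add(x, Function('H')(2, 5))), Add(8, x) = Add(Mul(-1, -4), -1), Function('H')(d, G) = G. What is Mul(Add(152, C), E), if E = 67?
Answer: 10184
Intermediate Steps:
x = -5 (x = Add(-8, Add(Mul(-1, -4), -1)) = Add(-8, Add(4, -1)) = Add(-8, 3) = -5)
C = 0 (C = Mul(-1, Add(-5, 5)) = Mul(-1, 0) = 0)
Mul(Add(152, C), E) = Mul(Add(152, 0), 67) = Mul(152, 67) = 10184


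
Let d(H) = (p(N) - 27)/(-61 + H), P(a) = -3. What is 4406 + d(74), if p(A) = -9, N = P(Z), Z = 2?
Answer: 57242/13 ≈ 4403.2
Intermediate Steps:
N = -3
d(H) = -36/(-61 + H) (d(H) = (-9 - 27)/(-61 + H) = -36/(-61 + H))
4406 + d(74) = 4406 - 36/(-61 + 74) = 4406 - 36/13 = 57242/13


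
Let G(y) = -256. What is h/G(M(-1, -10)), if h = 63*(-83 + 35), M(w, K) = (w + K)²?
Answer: 189/16 ≈ 11.813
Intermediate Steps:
M(w, K) = (K + w)²
h = -3024 (h = 63*(-48) = -3024)
h/G(M(-1, -10)) = -3024/(-256) = -3024*(-1/256) = 189/16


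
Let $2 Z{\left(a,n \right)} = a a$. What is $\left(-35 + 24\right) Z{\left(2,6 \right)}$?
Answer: $-22$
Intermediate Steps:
$Z{\left(a,n \right)} = \frac{a^{2}}{2}$ ($Z{\left(a,n \right)} = \frac{a a}{2} = \frac{a^{2}}{2}$)
$\left(-35 + 24\right) Z{\left(2,6 \right)} = \left(-35 + 24\right) \frac{2^{2}}{2} = - 11 \cdot \frac{1}{2} \cdot 4 = \left(-11\right) 2 = -22$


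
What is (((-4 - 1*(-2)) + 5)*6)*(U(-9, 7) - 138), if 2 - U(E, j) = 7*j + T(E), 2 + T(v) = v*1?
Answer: -3132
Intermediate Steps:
T(v) = -2 + v (T(v) = -2 + v*1 = -2 + v)
U(E, j) = 4 - E - 7*j (U(E, j) = 2 - (7*j + (-2 + E)) = 2 - (-2 + E + 7*j) = 2 + (2 - E - 7*j) = 4 - E - 7*j)
(((-4 - 1*(-2)) + 5)*6)*(U(-9, 7) - 138) = (((-4 - 1*(-2)) + 5)*6)*((4 - 1*(-9) - 7*7) - 138) = (((-4 + 2) + 5)*6)*((4 + 9 - 49) - 138) = ((-2 + 5)*6)*(-36 - 138) = (3*6)*(-174) = 18*(-174) = -3132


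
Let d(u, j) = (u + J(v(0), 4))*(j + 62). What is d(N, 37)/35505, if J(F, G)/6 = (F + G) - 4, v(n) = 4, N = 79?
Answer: 1133/3945 ≈ 0.28720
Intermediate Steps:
J(F, G) = -24 + 6*F + 6*G (J(F, G) = 6*((F + G) - 4) = 6*(-4 + F + G) = -24 + 6*F + 6*G)
d(u, j) = (24 + u)*(62 + j) (d(u, j) = (u + (-24 + 6*4 + 6*4))*(j + 62) = (u + (-24 + 24 + 24))*(62 + j) = (u + 24)*(62 + j) = (24 + u)*(62 + j))
d(N, 37)/35505 = (1488 + 24*37 + 62*79 + 37*79)/35505 = (1488 + 888 + 4898 + 2923)*(1/35505) = 10197*(1/35505) = 1133/3945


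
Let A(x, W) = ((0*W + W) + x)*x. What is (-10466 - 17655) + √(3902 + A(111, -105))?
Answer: -28121 + 2*√1142 ≈ -28053.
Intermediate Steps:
A(x, W) = x*(W + x) (A(x, W) = ((0 + W) + x)*x = (W + x)*x = x*(W + x))
(-10466 - 17655) + √(3902 + A(111, -105)) = (-10466 - 17655) + √(3902 + 111*(-105 + 111)) = -28121 + √(3902 + 111*6) = -28121 + √(3902 + 666) = -28121 + √4568 = -28121 + 2*√1142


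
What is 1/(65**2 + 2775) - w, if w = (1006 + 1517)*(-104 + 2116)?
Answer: -35533931999/7000 ≈ -5.0763e+6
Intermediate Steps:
w = 5076276 (w = 2523*2012 = 5076276)
1/(65**2 + 2775) - w = 1/(65**2 + 2775) - 1*5076276 = 1/(4225 + 2775) - 5076276 = 1/7000 - 5076276 = -35533931999/7000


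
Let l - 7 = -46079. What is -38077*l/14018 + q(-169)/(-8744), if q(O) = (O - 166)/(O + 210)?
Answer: 314458836177103/2512754536 ≈ 1.2515e+5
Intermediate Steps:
l = -46072 (l = 7 - 46079 = -46072)
q(O) = (-166 + O)/(210 + O)
-38077*l/14018 + q(-169)/(-8744) = -38077/(14018/(-46072)) + ((-166 - 169)/(210 - 169))/(-8744) = -38077/(14018*(-1/46072)) + (-335/41)*(-1/8744) = -38077/(-7009/23036) + ((1/41)*(-335))*(-1/8744) = -38077*(-23036/7009) - 335/41*(-1/8744) = 877141772/7009 + 335/358504 = 314458836177103/2512754536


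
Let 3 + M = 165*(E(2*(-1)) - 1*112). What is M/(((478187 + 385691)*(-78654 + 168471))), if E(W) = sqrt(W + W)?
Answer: -6161/25863643442 + 55*I/12931821721 ≈ -2.3821e-7 + 4.2531e-9*I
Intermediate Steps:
E(W) = sqrt(2)*sqrt(W) (E(W) = sqrt(2*W) = sqrt(2)*sqrt(W))
M = -18483 + 330*I (M = -3 + 165*(sqrt(2)*sqrt(2*(-1)) - 1*112) = -3 + 165*(sqrt(2)*sqrt(-2) - 112) = -3 + 165*(sqrt(2)*(I*sqrt(2)) - 112) = -3 + 165*(2*I - 112) = -3 + 165*(-112 + 2*I) = -3 + (-18480 + 330*I) = -18483 + 330*I ≈ -18483.0 + 330.0*I)
M/(((478187 + 385691)*(-78654 + 168471))) = (-18483 + 330*I)/(((478187 + 385691)*(-78654 + 168471))) = (-18483 + 330*I)/((863878*89817)) = (-18483 + 330*I)/77590930326 = (-18483 + 330*I)*(1/77590930326) = -6161/25863643442 + 55*I/12931821721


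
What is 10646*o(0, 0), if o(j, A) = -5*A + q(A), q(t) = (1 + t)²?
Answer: 10646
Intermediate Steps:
o(j, A) = (1 + A)² - 5*A (o(j, A) = -5*A + (1 + A)² = (1 + A)² - 5*A)
10646*o(0, 0) = 10646*((1 + 0)² - 5*0) = 10646*(1² + 0) = 10646*(1 + 0) = 10646*1 = 10646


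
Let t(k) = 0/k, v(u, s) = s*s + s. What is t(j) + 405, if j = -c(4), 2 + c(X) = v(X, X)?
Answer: 405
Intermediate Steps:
v(u, s) = s + s² (v(u, s) = s² + s = s + s²)
c(X) = -2 + X*(1 + X)
j = -18 (j = -(-2 + 4*(1 + 4)) = -(-2 + 4*5) = -(-2 + 20) = -1*18 = -18)
t(k) = 0
t(j) + 405 = 0 + 405 = 405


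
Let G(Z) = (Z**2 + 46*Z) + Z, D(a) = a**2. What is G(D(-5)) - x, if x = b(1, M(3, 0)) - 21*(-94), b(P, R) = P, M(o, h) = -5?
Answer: -175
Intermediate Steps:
G(Z) = Z**2 + 47*Z
x = 1975 (x = 1 - 21*(-94) = 1 + 1974 = 1975)
G(D(-5)) - x = (-5)**2*(47 + (-5)**2) - 1*1975 = 25*(47 + 25) - 1975 = 25*72 - 1975 = 1800 - 1975 = -175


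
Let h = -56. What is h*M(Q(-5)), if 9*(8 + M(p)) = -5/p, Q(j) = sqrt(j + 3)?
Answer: 448 - 140*I*sqrt(2)/9 ≈ 448.0 - 21.999*I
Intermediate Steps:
Q(j) = sqrt(3 + j)
M(p) = -8 - 5/(9*p) (M(p) = -8 + (-5/p)/9 = -8 - 5/(9*p))
h*M(Q(-5)) = -56*(-8 - 5/(9*sqrt(3 - 5))) = -56*(-8 - 5*(-I*sqrt(2)/2)/9) = -56*(-8 - (-5)*I*sqrt(2)/18) = -56*(-8 + 5*I*sqrt(2)/18) = 448 - 140*I*sqrt(2)/9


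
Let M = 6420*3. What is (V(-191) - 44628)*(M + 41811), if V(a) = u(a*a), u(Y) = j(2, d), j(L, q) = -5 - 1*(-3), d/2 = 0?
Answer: -2725598730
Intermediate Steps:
d = 0 (d = 2*0 = 0)
j(L, q) = -2 (j(L, q) = -5 + 3 = -2)
M = 19260
u(Y) = -2
V(a) = -2
(V(-191) - 44628)*(M + 41811) = (-2 - 44628)*(19260 + 41811) = -44630*61071 = -2725598730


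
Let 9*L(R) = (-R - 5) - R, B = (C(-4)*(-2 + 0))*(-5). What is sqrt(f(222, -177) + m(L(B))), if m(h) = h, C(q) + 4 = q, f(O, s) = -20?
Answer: 5*I/3 ≈ 1.6667*I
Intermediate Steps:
C(q) = -4 + q
B = -80 (B = ((-4 - 4)*(-2 + 0))*(-5) = -8*(-2)*(-5) = 16*(-5) = -80)
L(R) = -5/9 - 2*R/9 (L(R) = ((-R - 5) - R)/9 = ((-5 - R) - R)/9 = (-5 - 2*R)/9 = -5/9 - 2*R/9)
sqrt(f(222, -177) + m(L(B))) = sqrt(-20 + (-5/9 - 2/9*(-80))) = sqrt(-20 + (-5/9 + 160/9)) = sqrt(-20 + 155/9) = sqrt(-25/9) = 5*I/3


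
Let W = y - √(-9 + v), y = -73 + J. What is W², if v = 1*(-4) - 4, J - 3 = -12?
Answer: (82 + I*√17)² ≈ 6707.0 + 676.19*I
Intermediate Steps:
J = -9 (J = 3 - 12 = -9)
v = -8 (v = -4 - 4 = -8)
y = -82 (y = -73 - 9 = -82)
W = -82 - I*√17 (W = -82 - √(-9 - 8) = -82 - √(-17) = -82 - I*√17 ≈ -82.0 - 4.1231*I)
W² = (-82 - I*√17)²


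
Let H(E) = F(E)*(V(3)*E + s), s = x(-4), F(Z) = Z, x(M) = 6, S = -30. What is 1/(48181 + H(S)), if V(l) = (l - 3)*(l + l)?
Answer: 1/48001 ≈ 2.0833e-5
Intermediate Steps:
V(l) = 2*l*(-3 + l) (V(l) = (-3 + l)*(2*l) = 2*l*(-3 + l))
s = 6
H(E) = 6*E (H(E) = E*((2*3*(-3 + 3))*E + 6) = E*((2*3*0)*E + 6) = E*(0*E + 6) = E*(0 + 6) = E*6 = 6*E)
1/(48181 + H(S)) = 1/(48181 + 6*(-30)) = 1/(48181 - 180) = 1/48001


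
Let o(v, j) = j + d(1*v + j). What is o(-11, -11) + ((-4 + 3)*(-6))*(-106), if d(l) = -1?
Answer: -648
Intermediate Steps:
o(v, j) = -1 + j (o(v, j) = j - 1 = -1 + j)
o(-11, -11) + ((-4 + 3)*(-6))*(-106) = (-1 - 11) + ((-4 + 3)*(-6))*(-106) = -12 - 1*(-6)*(-106) = -12 + 6*(-106) = -12 - 636 = -648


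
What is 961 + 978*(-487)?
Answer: -475325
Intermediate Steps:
961 + 978*(-487) = 961 - 476286 = -475325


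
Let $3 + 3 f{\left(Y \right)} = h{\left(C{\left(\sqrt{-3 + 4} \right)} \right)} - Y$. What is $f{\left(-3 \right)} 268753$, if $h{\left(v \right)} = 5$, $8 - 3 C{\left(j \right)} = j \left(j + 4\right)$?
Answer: $\frac{1343765}{3} \approx 4.4792 \cdot 10^{5}$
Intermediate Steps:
$C{\left(j \right)} = \frac{8}{3} - \frac{j \left(4 + j\right)}{3}$ ($C{\left(j \right)} = \frac{8}{3} - \frac{j \left(j + 4\right)}{3} = \frac{8}{3} - \frac{j \left(4 + j\right)}{3}$)
$f{\left(Y \right)} = \frac{2}{3} - \frac{Y}{3}$ ($f{\left(Y \right)} = -1 + \frac{5 - Y}{3} = -1 - \left(- \frac{5}{3} + \frac{Y}{3}\right) = \frac{2}{3} - \frac{Y}{3}$)
$f{\left(-3 \right)} 268753 = \left(\frac{2}{3} - -1\right) 268753 = \left(\frac{2}{3} + 1\right) 268753 = \frac{5}{3} \cdot 268753 = \frac{1343765}{3}$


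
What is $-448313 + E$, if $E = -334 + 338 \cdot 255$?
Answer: $-362457$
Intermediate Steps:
$E = 85856$ ($E = -334 + 86190 = 85856$)
$-448313 + E = -448313 + 85856 = -362457$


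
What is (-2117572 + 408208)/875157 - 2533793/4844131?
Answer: -3499283274395/1413125051189 ≈ -2.4763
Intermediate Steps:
(-2117572 + 408208)/875157 - 2533793/4844131 = -1709364*1/875157 - 2533793*1/4844131 = -569788/291719 - 2533793/4844131 = -3499283274395/1413125051189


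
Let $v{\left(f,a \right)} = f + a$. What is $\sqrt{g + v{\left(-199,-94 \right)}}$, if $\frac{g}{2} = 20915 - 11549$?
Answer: $\sqrt{18439} \approx 135.79$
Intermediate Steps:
$v{\left(f,a \right)} = a + f$
$g = 18732$ ($g = 2 \left(20915 - 11549\right) = 2 \cdot 9366 = 18732$)
$\sqrt{g + v{\left(-199,-94 \right)}} = \sqrt{18732 - 293} = \sqrt{18439}$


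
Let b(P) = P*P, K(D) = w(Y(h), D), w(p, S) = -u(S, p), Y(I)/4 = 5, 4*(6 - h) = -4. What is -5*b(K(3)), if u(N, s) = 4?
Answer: -80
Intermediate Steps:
h = 7 (h = 6 - 1/4*(-4) = 6 + 1 = 7)
Y(I) = 20 (Y(I) = 4*5 = 20)
w(p, S) = -4 (w(p, S) = -1*4 = -4)
K(D) = -4
b(P) = P**2
-5*b(K(3)) = -5*(-4)**2 = -5*16 = -80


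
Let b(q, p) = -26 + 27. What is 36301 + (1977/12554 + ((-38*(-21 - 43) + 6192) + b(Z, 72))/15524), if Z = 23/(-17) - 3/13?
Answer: 3537389501147/97444148 ≈ 36302.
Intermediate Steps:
Z = -350/221 (Z = 23*(-1/17) - 3*1/13 = -23/17 - 3/13 = -350/221 ≈ -1.5837)
b(q, p) = 1
36301 + (1977/12554 + ((-38*(-21 - 43) + 6192) + b(Z, 72))/15524) = 36301 + (1977/12554 + ((-38*(-21 - 43) + 6192) + 1)/15524) = 36301 + (1977*(1/12554) + ((-38*(-64) + 6192) + 1)*(1/15524)) = 36301 + (1977/12554 + ((2432 + 6192) + 1)*(1/15524)) = 36301 + (1977/12554 + (8624 + 1)*(1/15524)) = 36301 + (1977/12554 + 8625*(1/15524)) = 36301 + (1977/12554 + 8625/15524) = 36301 + 69484599/97444148 = 3537389501147/97444148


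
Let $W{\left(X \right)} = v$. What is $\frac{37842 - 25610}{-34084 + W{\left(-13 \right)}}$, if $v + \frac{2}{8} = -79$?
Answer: $- \frac{4448}{12423} \approx -0.35805$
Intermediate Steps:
$v = - \frac{317}{4}$ ($v = - \frac{1}{4} - 79 = - \frac{317}{4} \approx -79.25$)
$W{\left(X \right)} = - \frac{317}{4}$
$\frac{37842 - 25610}{-34084 + W{\left(-13 \right)}} = \frac{37842 - 25610}{-34084 - \frac{317}{4}} = \frac{12232}{- \frac{136653}{4}} = 12232 \left(- \frac{4}{136653}\right) = - \frac{4448}{12423}$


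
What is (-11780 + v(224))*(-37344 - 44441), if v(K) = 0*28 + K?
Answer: 945107460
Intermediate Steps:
v(K) = K (v(K) = 0 + K = K)
(-11780 + v(224))*(-37344 - 44441) = (-11780 + 224)*(-37344 - 44441) = -11556*(-81785) = 945107460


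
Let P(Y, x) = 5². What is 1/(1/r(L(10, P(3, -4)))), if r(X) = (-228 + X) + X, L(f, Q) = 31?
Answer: -166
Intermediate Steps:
P(Y, x) = 25
r(X) = -228 + 2*X
1/(1/r(L(10, P(3, -4)))) = 1/(1/(-228 + 2*31)) = 1/(1/(-228 + 62)) = 1/(1/(-166)) = 1/(-1/166) = -166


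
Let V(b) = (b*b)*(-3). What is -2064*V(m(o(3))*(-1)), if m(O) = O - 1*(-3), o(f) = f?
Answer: 222912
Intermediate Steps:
m(O) = 3 + O (m(O) = O + 3 = 3 + O)
V(b) = -3*b² (V(b) = b²*(-3) = -3*b²)
-2064*V(m(o(3))*(-1)) = -(-6192)*((3 + 3)*(-1))² = -(-6192)*(6*(-1))² = -(-6192)*(-6)² = -(-6192)*36 = -2064*(-108) = 222912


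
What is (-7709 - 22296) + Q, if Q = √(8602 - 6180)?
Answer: -30005 + √2422 ≈ -29956.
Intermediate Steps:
Q = √2422 ≈ 49.214
(-7709 - 22296) + Q = (-7709 - 22296) + √2422 = -30005 + √2422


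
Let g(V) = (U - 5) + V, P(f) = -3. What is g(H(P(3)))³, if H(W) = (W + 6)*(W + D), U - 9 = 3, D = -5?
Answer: -4913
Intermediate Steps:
U = 12 (U = 9 + 3 = 12)
H(W) = (-5 + W)*(6 + W) (H(W) = (W + 6)*(W - 5) = (6 + W)*(-5 + W) = (-5 + W)*(6 + W))
g(V) = 7 + V (g(V) = (12 - 5) + V = 7 + V)
g(H(P(3)))³ = (7 + (-30 - 3 + (-3)²))³ = (7 + (-30 - 3 + 9))³ = (7 - 24)³ = (-17)³ = -4913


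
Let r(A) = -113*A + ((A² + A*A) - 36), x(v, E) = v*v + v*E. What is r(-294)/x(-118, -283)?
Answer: 103029/23659 ≈ 4.3548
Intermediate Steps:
x(v, E) = v² + E*v
r(A) = -36 - 113*A + 2*A² (r(A) = -113*A + ((A² + A²) - 36) = -113*A + (2*A² - 36) = -113*A + (-36 + 2*A²) = -36 - 113*A + 2*A²)
r(-294)/x(-118, -283) = (-36 - 113*(-294) + 2*(-294)²)/((-118*(-283 - 118))) = (-36 + 33222 + 2*86436)/((-118*(-401))) = (-36 + 33222 + 172872)/47318 = 206058*(1/47318) = 103029/23659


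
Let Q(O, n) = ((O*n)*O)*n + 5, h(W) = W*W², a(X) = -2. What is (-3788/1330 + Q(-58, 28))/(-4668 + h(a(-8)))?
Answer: -1753856471/3109540 ≈ -564.02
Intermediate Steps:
h(W) = W³
Q(O, n) = 5 + O²*n² (Q(O, n) = (n*O²)*n + 5 = O²*n² + 5 = 5 + O²*n²)
(-3788/1330 + Q(-58, 28))/(-4668 + h(a(-8))) = (-3788/1330 + (5 + (-58)²*28²))/(-4668 + (-2)³) = (-3788*1/1330 + (5 + 3364*784))/(-4668 - 8) = (-1894/665 + (5 + 2637376))/(-4676) = (-1894/665 + 2637381)*(-1/4676) = (1753856471/665)*(-1/4676) = -1753856471/3109540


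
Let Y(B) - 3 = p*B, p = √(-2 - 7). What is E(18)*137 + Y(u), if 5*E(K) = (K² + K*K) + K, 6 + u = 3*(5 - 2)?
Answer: 91257/5 + 9*I ≈ 18251.0 + 9.0*I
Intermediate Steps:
u = 3 (u = -6 + 3*(5 - 2) = -6 + 3*3 = -6 + 9 = 3)
E(K) = K/5 + 2*K²/5 (E(K) = ((K² + K*K) + K)/5 = ((K² + K²) + K)/5 = (2*K² + K)/5 = (K + 2*K²)/5 = K/5 + 2*K²/5)
p = 3*I (p = √(-9) = 3*I ≈ 3.0*I)
Y(B) = 3 + 3*I*B (Y(B) = 3 + (3*I)*B = 3 + 3*I*B)
E(18)*137 + Y(u) = ((⅕)*18*(1 + 2*18))*137 + (3 + 3*I*3) = ((⅕)*18*(1 + 36))*137 + (3 + 9*I) = ((⅕)*18*37)*137 + (3 + 9*I) = (666/5)*137 + (3 + 9*I) = 91242/5 + (3 + 9*I) = 91257/5 + 9*I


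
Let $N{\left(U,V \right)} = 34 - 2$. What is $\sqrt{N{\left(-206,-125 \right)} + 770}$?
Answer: $\sqrt{802} \approx 28.32$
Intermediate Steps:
$N{\left(U,V \right)} = 32$ ($N{\left(U,V \right)} = 34 - 2 = 32$)
$\sqrt{N{\left(-206,-125 \right)} + 770} = \sqrt{32 + 770} = \sqrt{802}$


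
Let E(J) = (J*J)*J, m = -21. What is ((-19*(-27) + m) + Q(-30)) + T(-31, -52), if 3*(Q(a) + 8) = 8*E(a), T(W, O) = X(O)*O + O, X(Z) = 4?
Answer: -71776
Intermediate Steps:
E(J) = J³ (E(J) = J²*J = J³)
T(W, O) = 5*O (T(W, O) = 4*O + O = 5*O)
Q(a) = -8 + 8*a³/3 (Q(a) = -8 + (8*a³)/3 = -8 + 8*a³/3)
((-19*(-27) + m) + Q(-30)) + T(-31, -52) = ((-19*(-27) - 21) + (-8 + (8/3)*(-30)³)) + 5*(-52) = ((513 - 21) + (-8 + (8/3)*(-27000))) - 260 = (492 + (-8 - 72000)) - 260 = (492 - 72008) - 260 = -71516 - 260 = -71776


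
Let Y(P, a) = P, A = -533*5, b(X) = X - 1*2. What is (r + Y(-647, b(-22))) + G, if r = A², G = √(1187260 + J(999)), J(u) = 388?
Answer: 7101578 + 8*√18557 ≈ 7.1027e+6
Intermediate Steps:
b(X) = -2 + X (b(X) = X - 2 = -2 + X)
G = 8*√18557 (G = √(1187260 + 388) = √1187648 = 8*√18557 ≈ 1089.8)
A = -2665
r = 7102225 (r = (-2665)² = 7102225)
(r + Y(-647, b(-22))) + G = (7102225 - 647) + 8*√18557 = 7101578 + 8*√18557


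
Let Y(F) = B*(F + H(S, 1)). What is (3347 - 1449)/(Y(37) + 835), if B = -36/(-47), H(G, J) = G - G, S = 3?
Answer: 89206/40577 ≈ 2.1984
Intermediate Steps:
H(G, J) = 0
B = 36/47 (B = -36*(-1/47) = 36/47 ≈ 0.76596)
Y(F) = 36*F/47 (Y(F) = 36*(F + 0)/47 = 36*F/47)
(3347 - 1449)/(Y(37) + 835) = (3347 - 1449)/((36/47)*37 + 835) = 1898/(1332/47 + 835) = 1898/(40577/47) = 1898*(47/40577) = 89206/40577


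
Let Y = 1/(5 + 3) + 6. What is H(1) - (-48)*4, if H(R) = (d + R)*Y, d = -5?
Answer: 335/2 ≈ 167.50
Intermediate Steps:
Y = 49/8 (Y = 1/8 + 6 = 49/8 ≈ 6.1250)
H(R) = -245/8 + 49*R/8 (H(R) = (-5 + R)*(49/8) = -245/8 + 49*R/8)
H(1) - (-48)*4 = (-245/8 + (49/8)*1) - (-48)*4 = (-245/8 + 49/8) - 8*(-24) = -49/2 + 192 = 335/2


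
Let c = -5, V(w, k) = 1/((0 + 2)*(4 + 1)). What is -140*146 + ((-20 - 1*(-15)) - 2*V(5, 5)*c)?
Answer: -20444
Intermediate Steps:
V(w, k) = ⅒ (V(w, k) = 1/(2*5) = 1/10 = ⅒)
-140*146 + ((-20 - 1*(-15)) - 2*V(5, 5)*c) = -140*146 + ((-20 - 1*(-15)) - 2*(⅒)*(-5)) = -20440 + ((-20 + 15) - (-5)/5) = -20440 + (-5 - 1*(-1)) = -20440 + (-5 + 1) = -20440 - 4 = -20444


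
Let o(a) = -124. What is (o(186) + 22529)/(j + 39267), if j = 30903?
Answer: 4481/14034 ≈ 0.31930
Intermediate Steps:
(o(186) + 22529)/(j + 39267) = (-124 + 22529)/(30903 + 39267) = 22405/70170 = 22405*(1/70170) = 4481/14034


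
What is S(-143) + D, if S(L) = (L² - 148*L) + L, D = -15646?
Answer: 25824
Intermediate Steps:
S(L) = L² - 147*L
S(-143) + D = -143*(-147 - 143) - 15646 = -143*(-290) - 15646 = 41470 - 15646 = 25824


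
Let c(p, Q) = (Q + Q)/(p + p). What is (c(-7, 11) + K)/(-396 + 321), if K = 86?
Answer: -197/175 ≈ -1.1257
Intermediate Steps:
c(p, Q) = Q/p (c(p, Q) = (2*Q)/((2*p)) = (2*Q)*(1/(2*p)) = Q/p)
(c(-7, 11) + K)/(-396 + 321) = (11/(-7) + 86)/(-396 + 321) = (11*(-1/7) + 86)/(-75) = (-11/7 + 86)*(-1/75) = (591/7)*(-1/75) = -197/175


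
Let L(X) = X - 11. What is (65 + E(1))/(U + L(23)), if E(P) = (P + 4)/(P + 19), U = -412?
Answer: -261/1600 ≈ -0.16313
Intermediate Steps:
E(P) = (4 + P)/(19 + P)
L(X) = -11 + X
(65 + E(1))/(U + L(23)) = (65 + (4 + 1)/(19 + 1))/(-412 + (-11 + 23)) = (65 + 5/20)/(-412 + 12) = (65 + (1/20)*5)/(-400) = (65 + 1/4)*(-1/400) = (261/4)*(-1/400) = -261/1600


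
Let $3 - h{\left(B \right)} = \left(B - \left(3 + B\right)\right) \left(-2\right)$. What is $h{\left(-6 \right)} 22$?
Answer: $-66$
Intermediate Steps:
$h{\left(B \right)} = -3$ ($h{\left(B \right)} = 3 - \left(B - \left(3 + B\right)\right) \left(-2\right) = 3 - \left(-3\right) \left(-2\right) = 3 - 6 = -3$)
$h{\left(-6 \right)} 22 = \left(-3\right) 22 = -66$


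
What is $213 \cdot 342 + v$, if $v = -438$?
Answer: $72408$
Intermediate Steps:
$213 \cdot 342 + v = 213 \cdot 342 - 438 = 72846 - 438 = 72408$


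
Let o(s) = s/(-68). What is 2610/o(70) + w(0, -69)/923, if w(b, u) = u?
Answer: -16381887/6461 ≈ -2535.5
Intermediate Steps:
o(s) = -s/68 (o(s) = s*(-1/68) = -s/68)
2610/o(70) + w(0, -69)/923 = 2610/((-1/68*70)) - 69/923 = 2610/(-35/34) - 69*1/923 = 2610*(-34/35) - 69/923 = -17748/7 - 69/923 = -16381887/6461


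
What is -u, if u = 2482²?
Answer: -6160324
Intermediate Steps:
u = 6160324
-u = -1*6160324 = -6160324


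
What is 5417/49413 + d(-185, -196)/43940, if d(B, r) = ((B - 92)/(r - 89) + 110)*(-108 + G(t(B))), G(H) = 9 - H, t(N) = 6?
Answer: -493619849/3173302860 ≈ -0.15555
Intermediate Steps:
d(B, r) = -11550 - 105*(-92 + B)/(-89 + r) (d(B, r) = ((B - 92)/(r - 89) + 110)*(-108 + (9 - 1*6)) = ((-92 + B)/(-89 + r) + 110)*(-108 + (9 - 6)) = ((-92 + B)/(-89 + r) + 110)*(-108 + 3) = (110 + (-92 + B)/(-89 + r))*(-105) = -11550 - 105*(-92 + B)/(-89 + r))
5417/49413 + d(-185, -196)/43940 = 5417/49413 + (105*(9882 - 1*(-185) - 110*(-196))/(-89 - 196))/43940 = 5417*(1/49413) + (105*(9882 + 185 + 21560)/(-285))*(1/43940) = 5417/49413 + (105*(-1/285)*31627)*(1/43940) = 5417/49413 - 221389/19*1/43940 = 5417/49413 - 221389/834860 = -493619849/3173302860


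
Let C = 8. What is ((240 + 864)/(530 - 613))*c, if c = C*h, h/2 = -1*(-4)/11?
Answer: -70656/913 ≈ -77.389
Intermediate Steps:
h = 8/11 (h = 2*(-1*(-4)/11) = 2*(4*(1/11)) = 2*(4/11) = 8/11 ≈ 0.72727)
c = 64/11 (c = 8*(8/11) = 64/11 ≈ 5.8182)
((240 + 864)/(530 - 613))*c = ((240 + 864)/(530 - 613))*(64/11) = (1104/(-83))*(64/11) = (1104*(-1/83))*(64/11) = -1104/83*64/11 = -70656/913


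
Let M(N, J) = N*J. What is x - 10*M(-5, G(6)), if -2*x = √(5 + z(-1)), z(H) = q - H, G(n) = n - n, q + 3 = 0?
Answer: -√3/2 ≈ -0.86602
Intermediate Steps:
q = -3 (q = -3 + 0 = -3)
G(n) = 0
z(H) = -3 - H
x = -√3/2 (x = -√(5 + (-3 - 1*(-1)))/2 = -√(5 + (-3 + 1))/2 = -√(5 - 2)/2 = -√3/2 ≈ -0.86602)
M(N, J) = J*N
x - 10*M(-5, G(6)) = -√3/2 - 0*(-5) = -√3/2 - 10*0 = -√3/2 + 0 = -√3/2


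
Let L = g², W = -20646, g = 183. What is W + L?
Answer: 12843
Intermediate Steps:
L = 33489 (L = 183² = 33489)
W + L = -20646 + 33489 = 12843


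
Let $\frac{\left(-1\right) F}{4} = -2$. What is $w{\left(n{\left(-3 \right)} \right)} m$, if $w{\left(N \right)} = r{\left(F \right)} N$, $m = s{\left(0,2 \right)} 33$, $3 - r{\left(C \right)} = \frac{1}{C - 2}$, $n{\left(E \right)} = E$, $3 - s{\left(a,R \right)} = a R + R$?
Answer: $- \frac{561}{2} \approx -280.5$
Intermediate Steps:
$F = 8$ ($F = \left(-4\right) \left(-2\right) = 8$)
$s{\left(a,R \right)} = 3 - R - R a$ ($s{\left(a,R \right)} = 3 - \left(a R + R\right) = 3 - \left(R a + R\right) = 3 - \left(R + R a\right) = 3 - R - R a$)
$r{\left(C \right)} = 3 - \frac{1}{-2 + C}$ ($r{\left(C \right)} = 3 - \frac{1}{C - 2} = 3 - \frac{1}{-2 + C}$)
$m = 33$ ($m = \left(3 - 2 - 2 \cdot 0\right) 33 = \left(3 - 2 + 0\right) 33 = 1 \cdot 33 = 33$)
$w{\left(N \right)} = \frac{17 N}{6}$ ($w{\left(N \right)} = \frac{-7 + 3 \cdot 8}{-2 + 8} N = \frac{-7 + 24}{6} N = \frac{1}{6} \cdot 17 N = \frac{17 N}{6}$)
$w{\left(n{\left(-3 \right)} \right)} m = \frac{17}{6} \left(-3\right) 33 = \left(- \frac{17}{2}\right) 33 = - \frac{561}{2}$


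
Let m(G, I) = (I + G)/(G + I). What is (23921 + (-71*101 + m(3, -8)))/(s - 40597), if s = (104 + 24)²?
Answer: -2393/3459 ≈ -0.69182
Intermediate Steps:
m(G, I) = 1 (m(G, I) = (G + I)/(G + I) = 1)
s = 16384 (s = 128² = 16384)
(23921 + (-71*101 + m(3, -8)))/(s - 40597) = (23921 + (-71*101 + 1))/(16384 - 40597) = (23921 + (-7171 + 1))/(-24213) = (23921 - 7170)*(-1/24213) = 16751*(-1/24213) = -2393/3459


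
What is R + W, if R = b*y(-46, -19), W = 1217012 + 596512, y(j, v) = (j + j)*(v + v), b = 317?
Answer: 2921756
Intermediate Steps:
y(j, v) = 4*j*v (y(j, v) = (2*j)*(2*v) = 4*j*v)
W = 1813524
R = 1108232 (R = 317*(4*(-46)*(-19)) = 317*3496 = 1108232)
R + W = 1108232 + 1813524 = 2921756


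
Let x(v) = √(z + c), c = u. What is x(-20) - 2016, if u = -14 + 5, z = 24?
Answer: -2016 + √15 ≈ -2012.1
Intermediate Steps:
u = -9
c = -9
x(v) = √15 (x(v) = √(24 - 9) = √15)
x(-20) - 2016 = √15 - 2016 = -2016 + √15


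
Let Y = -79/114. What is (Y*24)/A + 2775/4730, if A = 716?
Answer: 1812821/3217346 ≈ 0.56345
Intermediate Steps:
Y = -79/114 (Y = -79*1/114 = -79/114 ≈ -0.69298)
(Y*24)/A + 2775/4730 = -79/114*24/716 + 2775/4730 = -316/19*1/716 + 2775*(1/4730) = -79/3401 + 555/946 = 1812821/3217346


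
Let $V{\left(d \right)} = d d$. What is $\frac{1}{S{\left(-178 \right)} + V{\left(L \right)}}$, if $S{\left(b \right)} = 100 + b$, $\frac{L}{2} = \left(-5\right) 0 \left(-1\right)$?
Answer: $- \frac{1}{78} \approx -0.012821$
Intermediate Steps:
$L = 0$ ($L = 2 \left(-5\right) 0 \left(-1\right) = 2 \cdot 0 \left(-1\right) = 2 \cdot 0 = 0$)
$V{\left(d \right)} = d^{2}$
$\frac{1}{S{\left(-178 \right)} + V{\left(L \right)}} = \frac{1}{\left(100 - 178\right) + 0^{2}} = \frac{1}{-78 + 0} = \frac{1}{-78} = - \frac{1}{78}$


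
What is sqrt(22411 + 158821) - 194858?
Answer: -194858 + 4*sqrt(11327) ≈ -1.9443e+5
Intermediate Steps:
sqrt(22411 + 158821) - 194858 = sqrt(181232) - 194858 = 4*sqrt(11327) - 194858 = -194858 + 4*sqrt(11327)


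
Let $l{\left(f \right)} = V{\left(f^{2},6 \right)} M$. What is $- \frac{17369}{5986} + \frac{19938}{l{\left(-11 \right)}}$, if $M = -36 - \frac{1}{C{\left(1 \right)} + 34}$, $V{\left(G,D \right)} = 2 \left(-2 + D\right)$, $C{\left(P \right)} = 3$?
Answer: $- \frac{1150282783}{15958676} \approx -72.079$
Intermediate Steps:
$V{\left(G,D \right)} = -4 + 2 D$
$M = - \frac{1333}{37}$ ($M = -36 - \frac{1}{3 + 34} = -36 - \frac{1}{37} = - \frac{1333}{37} \approx -36.027$)
$l{\left(f \right)} = - \frac{10664}{37}$ ($l{\left(f \right)} = \left(-4 + 2 \cdot 6\right) \left(- \frac{1333}{37}\right) = \left(-4 + 12\right) \left(- \frac{1333}{37}\right) = 8 \left(- \frac{1333}{37}\right) = - \frac{10664}{37}$)
$- \frac{17369}{5986} + \frac{19938}{l{\left(-11 \right)}} = - \frac{17369}{5986} + \frac{19938}{- \frac{10664}{37}} = \left(-17369\right) \frac{1}{5986} + 19938 \left(- \frac{37}{10664}\right) = - \frac{17369}{5986} - \frac{368853}{5332} = - \frac{1150282783}{15958676}$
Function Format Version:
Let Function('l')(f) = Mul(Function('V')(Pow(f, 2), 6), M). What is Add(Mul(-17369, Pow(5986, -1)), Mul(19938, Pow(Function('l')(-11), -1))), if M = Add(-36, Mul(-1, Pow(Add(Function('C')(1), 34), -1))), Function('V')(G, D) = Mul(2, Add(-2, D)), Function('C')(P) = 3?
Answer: Rational(-1150282783, 15958676) ≈ -72.079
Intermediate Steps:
Function('V')(G, D) = Add(-4, Mul(2, D))
M = Rational(-1333, 37) (M = Add(-36, Mul(-1, Pow(Add(3, 34), -1))) = Add(-36, Mul(-1, Pow(37, -1))) = Add(-36, Mul(-1, Rational(1, 37))) = Add(-36, Rational(-1, 37)) = Rational(-1333, 37) ≈ -36.027)
Function('l')(f) = Rational(-10664, 37) (Function('l')(f) = Mul(Add(-4, Mul(2, 6)), Rational(-1333, 37)) = Mul(Add(-4, 12), Rational(-1333, 37)) = Mul(8, Rational(-1333, 37)) = Rational(-10664, 37))
Add(Mul(-17369, Pow(5986, -1)), Mul(19938, Pow(Function('l')(-11), -1))) = Add(Mul(-17369, Pow(5986, -1)), Mul(19938, Pow(Rational(-10664, 37), -1))) = Add(Mul(-17369, Rational(1, 5986)), Mul(19938, Rational(-37, 10664))) = Add(Rational(-17369, 5986), Rational(-368853, 5332)) = Rational(-1150282783, 15958676)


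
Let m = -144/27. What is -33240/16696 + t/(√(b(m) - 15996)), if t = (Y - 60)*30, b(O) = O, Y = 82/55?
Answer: -4155/2087 + 9654*I*√36003/132011 ≈ -1.9909 + 13.876*I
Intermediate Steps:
m = -16/3 (m = -144*1/27 = -16/3 ≈ -5.3333)
Y = 82/55 (Y = 82*(1/55) = 82/55 ≈ 1.4909)
t = -19308/11 (t = (82/55 - 60)*30 = -3218/55*30 = -19308/11 ≈ -1755.3)
-33240/16696 + t/(√(b(m) - 15996)) = -33240/16696 - 19308/(11*√(-16/3 - 15996)) = -33240*1/16696 - 19308*(-I*√36003/24002)/11 = -4155/2087 - 19308*(-I*√36003/24002)/11 = -4155/2087 - (-9654)*I*√36003/132011 = -4155/2087 + 9654*I*√36003/132011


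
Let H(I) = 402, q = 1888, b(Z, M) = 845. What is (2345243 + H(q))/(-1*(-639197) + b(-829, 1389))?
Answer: 2345645/640042 ≈ 3.6648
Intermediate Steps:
(2345243 + H(q))/(-1*(-639197) + b(-829, 1389)) = (2345243 + 402)/(-1*(-639197) + 845) = 2345645/(639197 + 845) = 2345645/640042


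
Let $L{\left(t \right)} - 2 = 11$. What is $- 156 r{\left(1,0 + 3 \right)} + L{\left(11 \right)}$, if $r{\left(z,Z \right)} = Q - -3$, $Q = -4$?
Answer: $169$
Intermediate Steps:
$L{\left(t \right)} = 13$ ($L{\left(t \right)} = 2 + 11 = 13$)
$r{\left(z,Z \right)} = -1$ ($r{\left(z,Z \right)} = -4 - -3 = -4 + 3 = -1$)
$- 156 r{\left(1,0 + 3 \right)} + L{\left(11 \right)} = \left(-156\right) \left(-1\right) + 13 = 156 + 13 = 169$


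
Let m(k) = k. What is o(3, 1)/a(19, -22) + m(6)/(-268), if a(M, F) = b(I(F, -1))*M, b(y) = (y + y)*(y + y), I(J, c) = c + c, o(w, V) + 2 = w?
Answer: -389/20368 ≈ -0.019099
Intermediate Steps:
o(w, V) = -2 + w
I(J, c) = 2*c
b(y) = 4*y² (b(y) = (2*y)*(2*y) = 4*y²)
a(M, F) = 16*M (a(M, F) = (4*(2*(-1))²)*M = (4*(-2)²)*M = (4*4)*M = 16*M)
o(3, 1)/a(19, -22) + m(6)/(-268) = (-2 + 3)/((16*19)) + 6/(-268) = 1/304 + 6*(-1/268) = 1*(1/304) - 3/134 = 1/304 - 3/134 = -389/20368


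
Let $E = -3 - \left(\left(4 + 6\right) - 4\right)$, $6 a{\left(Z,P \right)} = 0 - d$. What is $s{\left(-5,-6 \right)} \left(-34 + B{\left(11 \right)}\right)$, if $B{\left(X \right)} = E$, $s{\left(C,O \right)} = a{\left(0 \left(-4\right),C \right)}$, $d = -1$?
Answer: $- \frac{43}{6} \approx -7.1667$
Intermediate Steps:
$a{\left(Z,P \right)} = \frac{1}{6}$ ($a{\left(Z,P \right)} = \frac{0 - -1}{6} = \frac{0 + 1}{6} = \frac{1}{6} \cdot 1 = \frac{1}{6}$)
$s{\left(C,O \right)} = \frac{1}{6}$
$E = -9$ ($E = -3 - \left(10 - 4\right) = -3 - 6 = -9$)
$B{\left(X \right)} = -9$
$s{\left(-5,-6 \right)} \left(-34 + B{\left(11 \right)}\right) = \frac{-34 - 9}{6} = \frac{1}{6} \left(-43\right) = - \frac{43}{6}$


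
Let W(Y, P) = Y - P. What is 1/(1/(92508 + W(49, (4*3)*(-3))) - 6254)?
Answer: -92593/579076621 ≈ -0.00015990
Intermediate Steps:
1/(1/(92508 + W(49, (4*3)*(-3))) - 6254) = 1/(1/(92508 + (49 - 4*3*(-3))) - 6254) = 1/(1/(92508 + (49 - 12*(-3))) - 6254) = 1/(1/(92508 + (49 - 1*(-36))) - 6254) = 1/(1/(92508 + (49 + 36)) - 6254) = 1/(1/(92508 + 85) - 6254) = 1/(1/92593 - 6254) = 1/(-579076621/92593) = -92593/579076621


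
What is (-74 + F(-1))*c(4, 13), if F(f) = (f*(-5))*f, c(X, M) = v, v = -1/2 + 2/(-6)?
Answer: 395/6 ≈ 65.833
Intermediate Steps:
v = -⅚ (v = -1*½ + 2*(-⅙) = -½ - ⅓ = -⅚ ≈ -0.83333)
c(X, M) = -⅚
F(f) = -5*f² (F(f) = (-5*f)*f = -5*f²)
(-74 + F(-1))*c(4, 13) = (-74 - 5*(-1)²)*(-⅚) = (-74 - 5*1)*(-⅚) = (-74 - 5)*(-⅚) = -79*(-⅚) = 395/6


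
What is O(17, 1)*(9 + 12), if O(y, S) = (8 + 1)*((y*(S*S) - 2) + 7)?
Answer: 4158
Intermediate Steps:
O(y, S) = 45 + 9*y*S² (O(y, S) = 9*((y*S² - 2) + 7) = 9*((-2 + y*S²) + 7) = 9*(5 + y*S²) = 45 + 9*y*S²)
O(17, 1)*(9 + 12) = (45 + 9*17*1²)*(9 + 12) = (45 + 9*17*1)*21 = (45 + 153)*21 = 198*21 = 4158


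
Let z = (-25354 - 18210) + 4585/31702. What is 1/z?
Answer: -242/10542453 ≈ -2.2955e-5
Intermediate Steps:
z = -10542453/242 (z = -43564 + 4585*(1/31702) = -43564 + 35/242 = -10542453/242 ≈ -43564.)
1/z = 1/(-10542453/242) = -242/10542453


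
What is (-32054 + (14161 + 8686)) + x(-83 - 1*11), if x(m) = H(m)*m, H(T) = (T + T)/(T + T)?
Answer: -9301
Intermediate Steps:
H(T) = 1 (H(T) = (2*T)/((2*T)) = (2*T)*(1/(2*T)) = 1)
x(m) = m (x(m) = 1*m = m)
(-32054 + (14161 + 8686)) + x(-83 - 1*11) = (-32054 + (14161 + 8686)) + (-83 - 1*11) = (-32054 + 22847) + (-83 - 11) = -9207 - 94 = -9301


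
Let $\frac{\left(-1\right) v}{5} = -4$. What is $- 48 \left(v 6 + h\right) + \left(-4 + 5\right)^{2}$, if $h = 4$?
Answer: $-5951$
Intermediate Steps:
$v = 20$ ($v = \left(-5\right) \left(-4\right) = 20$)
$- 48 \left(v 6 + h\right) + \left(-4 + 5\right)^{2} = - 48 \left(20 \cdot 6 + 4\right) + \left(-4 + 5\right)^{2} = - 48 \left(120 + 4\right) + 1^{2} = \left(-48\right) 124 + 1 = -5952 + 1 = -5951$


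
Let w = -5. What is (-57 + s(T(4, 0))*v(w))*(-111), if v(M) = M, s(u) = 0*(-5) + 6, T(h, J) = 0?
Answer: 9657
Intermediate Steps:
s(u) = 6 (s(u) = 0 + 6 = 6)
(-57 + s(T(4, 0))*v(w))*(-111) = (-57 + 6*(-5))*(-111) = (-57 - 30)*(-111) = -87*(-111) = 9657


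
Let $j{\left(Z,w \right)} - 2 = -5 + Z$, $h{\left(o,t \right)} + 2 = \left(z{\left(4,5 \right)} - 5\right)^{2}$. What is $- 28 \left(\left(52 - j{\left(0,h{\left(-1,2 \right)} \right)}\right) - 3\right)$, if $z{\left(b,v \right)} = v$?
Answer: $-1456$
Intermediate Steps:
$h{\left(o,t \right)} = -2$ ($h{\left(o,t \right)} = -2 + \left(5 - 5\right)^{2} = -2 + 0^{2} = -2 + 0 = -2$)
$j{\left(Z,w \right)} = -3 + Z$ ($j{\left(Z,w \right)} = 2 + \left(-5 + Z\right) = -3 + Z$)
$- 28 \left(\left(52 - j{\left(0,h{\left(-1,2 \right)} \right)}\right) - 3\right) = - 28 \left(\left(52 - \left(-3 + 0\right)\right) - 3\right) = - 28 \left(\left(52 - -3\right) - 3\right) = - 28 \left(\left(52 + 3\right) - 3\right) = - 28 \left(55 - 3\right) = \left(-28\right) 52 = -1456$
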